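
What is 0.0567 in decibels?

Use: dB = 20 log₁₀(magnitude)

dB = 20 log₁₀(0.0567) = -24.9 dB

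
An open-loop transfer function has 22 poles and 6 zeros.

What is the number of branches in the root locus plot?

Root locus has n branches where n = number of poles = 22.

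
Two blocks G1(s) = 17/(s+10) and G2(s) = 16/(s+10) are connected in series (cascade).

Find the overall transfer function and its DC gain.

Series: multiply transfer functions. G_eq = 17/(s+10) × 16/(s+10) = 272/((s+10)(s+10)). DC gain = 272/(10×10) = 2.72.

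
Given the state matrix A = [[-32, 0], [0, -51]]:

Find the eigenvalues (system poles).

For diagonal matrix, eigenvalues are diagonal entries: λ₁ = -32, λ₂ = -51.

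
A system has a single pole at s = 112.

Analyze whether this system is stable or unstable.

Pole at s = 112 is in the right half-plane. Unstable.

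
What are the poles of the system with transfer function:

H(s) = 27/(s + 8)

Pole is where denominator = 0: s + 8 = 0, so s = -8.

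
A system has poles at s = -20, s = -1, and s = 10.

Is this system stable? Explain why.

Pole(s) at s = 10 are not in the left half-plane. System is unstable.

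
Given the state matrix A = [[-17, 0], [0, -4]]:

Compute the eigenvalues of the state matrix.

For diagonal matrix, eigenvalues are diagonal entries: λ₁ = -17, λ₂ = -4.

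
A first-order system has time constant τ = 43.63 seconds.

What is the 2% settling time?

For first-order system, 2% settling time ≈ 4τ = 4 × 43.63 = 174.52 s.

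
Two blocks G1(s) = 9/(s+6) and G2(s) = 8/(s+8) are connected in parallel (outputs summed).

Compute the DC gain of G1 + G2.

Parallel: G_eq = G1 + G2. DC gain = G1(0) + G2(0) = 9/6 + 8/8 = 1.5 + 1 = 2.5.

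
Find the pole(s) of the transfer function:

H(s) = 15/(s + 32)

Pole is where denominator = 0: s + 32 = 0, so s = -32.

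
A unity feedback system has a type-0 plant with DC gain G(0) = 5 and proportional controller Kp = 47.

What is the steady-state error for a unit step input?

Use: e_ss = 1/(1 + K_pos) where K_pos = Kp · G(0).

K_pos = Kp · G(0) = 47 × 5 = 235. e_ss = 1/(1 + 235) = 0.0042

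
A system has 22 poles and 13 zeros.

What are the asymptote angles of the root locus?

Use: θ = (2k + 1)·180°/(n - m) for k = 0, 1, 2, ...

n - m = 22 - 13 = 9. Angles: θk = (2k + 1)·180°/9 = 20°, 60°, 100°, 140°, 180°, 220°, 260°, 300°, 340°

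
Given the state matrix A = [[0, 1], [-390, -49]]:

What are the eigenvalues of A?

det(A - λI) = λ² - (-49)λ + 390 = (λ - (-39))(λ - (-10)). Eigenvalues: -39, -10.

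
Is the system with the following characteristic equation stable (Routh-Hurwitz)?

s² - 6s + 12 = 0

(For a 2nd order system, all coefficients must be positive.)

Coefficients: 1, -6, 12. b=-6 not positive, so system is unstable.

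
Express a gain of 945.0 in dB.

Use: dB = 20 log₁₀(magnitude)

dB = 20 log₁₀(945.0) = 59.5 dB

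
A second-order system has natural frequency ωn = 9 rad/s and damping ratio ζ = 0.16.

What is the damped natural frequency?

ωd = ωn√(1 - ζ²) = 9√(1 - 0.16²) = 8.88 rad/s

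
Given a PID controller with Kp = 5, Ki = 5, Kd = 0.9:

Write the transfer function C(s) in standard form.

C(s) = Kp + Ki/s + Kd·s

Substituting values: C(s) = 5 + 5/s + 0.9s = (0.9s² + 5s + 5)/s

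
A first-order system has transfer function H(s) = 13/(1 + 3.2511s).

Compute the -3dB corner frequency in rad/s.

Corner frequency = 1/τ = 1/3.2511 = 0.308 rad/s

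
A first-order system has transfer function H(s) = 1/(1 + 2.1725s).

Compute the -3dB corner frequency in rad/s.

Corner frequency = 1/τ = 1/2.1725 = 0.46 rad/s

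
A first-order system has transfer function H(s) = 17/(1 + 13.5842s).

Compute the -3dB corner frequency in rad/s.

Corner frequency = 1/τ = 1/13.5842 = 0.074 rad/s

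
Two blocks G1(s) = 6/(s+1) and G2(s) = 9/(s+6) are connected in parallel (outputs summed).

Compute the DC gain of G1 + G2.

Parallel: G_eq = G1 + G2. DC gain = G1(0) + G2(0) = 6/1 + 9/6 = 6 + 1.5 = 7.5.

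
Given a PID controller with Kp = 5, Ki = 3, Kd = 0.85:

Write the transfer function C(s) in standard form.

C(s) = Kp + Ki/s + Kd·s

Substituting values: C(s) = 5 + 3/s + 0.85s = (0.85s² + 5s + 3)/s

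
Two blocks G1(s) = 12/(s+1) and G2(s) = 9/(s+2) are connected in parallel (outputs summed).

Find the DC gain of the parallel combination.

Parallel: G_eq = G1 + G2. DC gain = G1(0) + G2(0) = 12/1 + 9/2 = 12 + 4.5 = 16.5.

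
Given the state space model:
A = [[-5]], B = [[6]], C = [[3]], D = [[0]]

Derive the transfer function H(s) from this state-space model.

(sI - A)⁻¹ = 1/(s + 5). H(s) = 3 × 6/(s + 5) + 0 = 18/(s + 5).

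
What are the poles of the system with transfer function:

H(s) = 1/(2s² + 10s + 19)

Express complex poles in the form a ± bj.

Discriminant = 10² - 4×2×19 = 100 - 152 = -52 < 0, so the poles are a complex conjugate pair s = (-10 ± j√52)/(2×2). Real part = -10/(2×2) = -10/4 = -2.5; imaginary part = ±√52/(2×2) ≈ 1.8028. Poles: s = -2.5 ± 1.8028j.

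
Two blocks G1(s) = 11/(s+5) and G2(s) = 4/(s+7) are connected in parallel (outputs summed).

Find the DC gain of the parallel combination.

Parallel: G_eq = G1 + G2. DC gain = G1(0) + G2(0) = 11/5 + 4/7 = 2.2 + 0.5714 = 2.7714.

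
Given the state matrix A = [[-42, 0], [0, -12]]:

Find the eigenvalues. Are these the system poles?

For diagonal matrix, eigenvalues are diagonal entries: λ₁ = -42, λ₂ = -12. Eigenvalues of A = system poles.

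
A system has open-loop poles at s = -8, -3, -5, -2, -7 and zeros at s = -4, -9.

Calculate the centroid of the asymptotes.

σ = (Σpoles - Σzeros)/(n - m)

σ = (Σpoles - Σzeros)/(n - m) = (-25 - (-13))/(5 - 2) = -12/3 = -4.0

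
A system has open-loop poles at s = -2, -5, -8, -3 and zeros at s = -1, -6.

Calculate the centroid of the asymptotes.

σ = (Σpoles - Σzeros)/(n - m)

σ = (Σpoles - Σzeros)/(n - m) = (-18 - (-7))/(4 - 2) = -11/2 = -5.5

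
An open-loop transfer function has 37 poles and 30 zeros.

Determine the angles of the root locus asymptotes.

n - m = 37 - 30 = 7. Angles: θk = (2k + 1)·180°/7 = 25.71°, 77.14°, 128.57°, 180°, 231.43°, 282.86°, 334.29°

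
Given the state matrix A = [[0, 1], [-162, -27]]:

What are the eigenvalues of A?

det(A - λI) = λ² - (-27)λ + 162 = (λ - (-18))(λ - (-9)). Eigenvalues: -18, -9.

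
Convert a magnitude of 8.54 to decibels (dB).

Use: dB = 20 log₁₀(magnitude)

dB = 20 log₁₀(8.54) = 18.6 dB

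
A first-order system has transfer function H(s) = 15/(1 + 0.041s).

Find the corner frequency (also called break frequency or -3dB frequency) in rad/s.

Corner frequency = 1/τ = 1/0.041 = 24.39 rad/s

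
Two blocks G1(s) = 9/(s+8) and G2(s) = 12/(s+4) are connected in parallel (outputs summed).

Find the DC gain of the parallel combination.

Parallel: G_eq = G1 + G2. DC gain = G1(0) + G2(0) = 9/8 + 12/4 = 1.125 + 3 = 4.125.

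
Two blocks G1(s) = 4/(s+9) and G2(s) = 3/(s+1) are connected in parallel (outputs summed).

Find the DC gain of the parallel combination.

Parallel: G_eq = G1 + G2. DC gain = G1(0) + G2(0) = 4/9 + 3/1 = 0.4444 + 3 = 3.4444.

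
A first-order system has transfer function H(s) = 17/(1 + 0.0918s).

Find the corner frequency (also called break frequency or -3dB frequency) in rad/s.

Corner frequency = 1/τ = 1/0.0918 = 10.893 rad/s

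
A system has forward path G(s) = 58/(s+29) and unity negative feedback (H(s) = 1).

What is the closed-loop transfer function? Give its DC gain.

T(s) = G/(1+GH) = [58/(s+29)] / [1 + 58/(s+29)] = 58/(s+29+58) = 58/(s+87). DC gain = 58/87 = 0.6667.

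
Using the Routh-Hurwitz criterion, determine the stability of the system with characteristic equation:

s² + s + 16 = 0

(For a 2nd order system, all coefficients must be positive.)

Coefficients: 1, 1, 16. All positive, so system is stable.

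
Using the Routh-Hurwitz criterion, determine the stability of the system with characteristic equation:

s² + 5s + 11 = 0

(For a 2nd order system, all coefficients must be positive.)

Coefficients: 1, 5, 11. All positive, so system is stable.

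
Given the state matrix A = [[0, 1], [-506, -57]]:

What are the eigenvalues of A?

det(A - λI) = λ² - (-57)λ + 506 = (λ - (-11))(λ - (-46)). Eigenvalues: -11, -46.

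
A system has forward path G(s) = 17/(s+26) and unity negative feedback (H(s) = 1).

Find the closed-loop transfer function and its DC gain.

T(s) = G/(1+GH) = [17/(s+26)] / [1 + 17/(s+26)] = 17/(s+26+17) = 17/(s+43). DC gain = 17/43 = 0.3953.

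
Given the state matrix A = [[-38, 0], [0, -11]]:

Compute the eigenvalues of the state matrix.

For diagonal matrix, eigenvalues are diagonal entries: λ₁ = -38, λ₂ = -11.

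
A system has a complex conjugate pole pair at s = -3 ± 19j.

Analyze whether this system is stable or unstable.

Real part of poles is -3 (< 0, left half-plane). Stable.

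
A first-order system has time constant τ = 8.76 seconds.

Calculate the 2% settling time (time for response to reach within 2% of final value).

For first-order system, 2% settling time ≈ 4τ = 4 × 8.76 = 35.04 s.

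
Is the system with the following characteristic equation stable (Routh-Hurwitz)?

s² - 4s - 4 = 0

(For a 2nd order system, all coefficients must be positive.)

Coefficients: 1, -4, -4. b=-4, c=-4 not positive, so system is unstable.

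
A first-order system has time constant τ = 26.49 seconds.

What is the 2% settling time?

For first-order system, 2% settling time ≈ 4τ = 4 × 26.49 = 105.96 s.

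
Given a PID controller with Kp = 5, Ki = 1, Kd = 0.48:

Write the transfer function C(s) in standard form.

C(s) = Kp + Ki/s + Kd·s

Substituting values: C(s) = 5 + 1/s + 0.48s = (0.48s² + 5s + 1)/s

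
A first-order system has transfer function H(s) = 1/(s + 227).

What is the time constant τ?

For H(s) = 1/(s + 1/τ), the pole is at -1/τ = -227, so τ = 1/227 = 0.0044 s.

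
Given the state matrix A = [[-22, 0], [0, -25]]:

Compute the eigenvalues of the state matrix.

For diagonal matrix, eigenvalues are diagonal entries: λ₁ = -22, λ₂ = -25.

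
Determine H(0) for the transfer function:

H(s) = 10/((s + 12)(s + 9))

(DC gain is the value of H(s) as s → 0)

DC gain = H(0) = 10/(12 × 9) = 10/108 = 0.0926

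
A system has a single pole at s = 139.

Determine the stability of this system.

Pole at s = 139 is in the right half-plane. Unstable.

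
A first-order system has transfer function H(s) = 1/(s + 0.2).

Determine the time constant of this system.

For H(s) = 1/(s + 1/τ), the pole is at -1/τ = -0.2, so τ = 1/0.2 = 5 s.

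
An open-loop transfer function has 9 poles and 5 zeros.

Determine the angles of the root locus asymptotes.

n - m = 9 - 5 = 4. Angles: θk = (2k + 1)·180°/4 = 45°, 135°, 225°, 315°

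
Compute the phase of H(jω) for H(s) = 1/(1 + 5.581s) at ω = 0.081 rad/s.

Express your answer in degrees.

Phase = -arctan(ωτ) = -arctan(0.081 × 5.581) = -24.3°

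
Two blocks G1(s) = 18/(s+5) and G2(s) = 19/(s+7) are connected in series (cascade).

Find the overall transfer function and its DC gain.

Series: multiply transfer functions. G_eq = 18/(s+5) × 19/(s+7) = 342/((s+5)(s+7)). DC gain = 342/(5×7) = 9.7714.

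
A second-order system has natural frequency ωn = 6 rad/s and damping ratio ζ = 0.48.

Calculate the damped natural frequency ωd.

ωd = ωn√(1 - ζ²) = 6√(1 - 0.48²) = 5.26 rad/s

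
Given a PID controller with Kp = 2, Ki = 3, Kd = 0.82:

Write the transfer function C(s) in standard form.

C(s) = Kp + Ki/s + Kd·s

Substituting values: C(s) = 2 + 3/s + 0.82s = (0.82s² + 2s + 3)/s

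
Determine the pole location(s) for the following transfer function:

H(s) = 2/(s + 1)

Pole is where denominator = 0: s + 1 = 0, so s = -1.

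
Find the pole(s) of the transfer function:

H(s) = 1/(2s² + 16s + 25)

Discriminant = 16² - 4×2×25 = 256 - 200 = 56 > 0, so two distinct real poles. Using quadratic formula: s = (-16 ± √56)/(2×2) = (-16 ± √56)/4, with √56 ≈ 7.4833. s₁ ≈ -2.1292, s₂ ≈ -5.8708. Poles: s₁ = -2.1292, s₂ = -5.8708.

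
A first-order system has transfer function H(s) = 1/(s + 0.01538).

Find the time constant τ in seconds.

For H(s) = 1/(s + 1/τ), the pole is at -1/τ = -0.01538, so τ = 1/0.01538 = 65.02 s.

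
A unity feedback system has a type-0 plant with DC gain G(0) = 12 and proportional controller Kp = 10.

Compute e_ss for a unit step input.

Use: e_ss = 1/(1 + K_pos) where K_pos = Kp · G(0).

K_pos = Kp · G(0) = 10 × 12 = 120. e_ss = 1/(1 + 120) = 0.0083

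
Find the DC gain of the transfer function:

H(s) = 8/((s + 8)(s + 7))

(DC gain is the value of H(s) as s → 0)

DC gain = H(0) = 8/(8 × 7) = 8/56 = 0.1429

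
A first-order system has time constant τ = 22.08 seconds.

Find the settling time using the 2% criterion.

For first-order system, 2% settling time ≈ 4τ = 4 × 22.08 = 88.32 s.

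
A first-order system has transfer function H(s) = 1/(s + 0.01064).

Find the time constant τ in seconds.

For H(s) = 1/(s + 1/τ), the pole is at -1/τ = -0.01064, so τ = 1/0.01064 = 93.98 s.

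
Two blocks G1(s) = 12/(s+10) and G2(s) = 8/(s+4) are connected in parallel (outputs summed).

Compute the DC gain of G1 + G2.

Parallel: G_eq = G1 + G2. DC gain = G1(0) + G2(0) = 12/10 + 8/4 = 1.2 + 2 = 3.2.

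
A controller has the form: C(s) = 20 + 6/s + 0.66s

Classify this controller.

This is a Proportional-Integral-Derivative (PID) controller.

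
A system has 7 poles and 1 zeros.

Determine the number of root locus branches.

Root locus has n branches where n = number of poles = 7.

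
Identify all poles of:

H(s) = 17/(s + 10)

Pole is where denominator = 0: s + 10 = 0, so s = -10.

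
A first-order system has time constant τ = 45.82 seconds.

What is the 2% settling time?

For first-order system, 2% settling time ≈ 4τ = 4 × 45.82 = 183.28 s.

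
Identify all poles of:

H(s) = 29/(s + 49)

Pole is where denominator = 0: s + 49 = 0, so s = -49.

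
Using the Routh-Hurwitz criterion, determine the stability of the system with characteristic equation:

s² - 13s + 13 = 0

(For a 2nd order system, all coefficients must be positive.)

Coefficients: 1, -13, 13. b=-13 not positive, so system is unstable.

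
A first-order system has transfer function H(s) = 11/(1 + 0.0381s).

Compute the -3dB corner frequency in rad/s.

Corner frequency = 1/τ = 1/0.0381 = 26.247 rad/s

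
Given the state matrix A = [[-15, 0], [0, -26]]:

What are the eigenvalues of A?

For diagonal matrix, eigenvalues are diagonal entries: λ₁ = -15, λ₂ = -26.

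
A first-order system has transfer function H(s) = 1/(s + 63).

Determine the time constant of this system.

For H(s) = 1/(s + 1/τ), the pole is at -1/τ = -63, so τ = 1/63 = 0.0159 s.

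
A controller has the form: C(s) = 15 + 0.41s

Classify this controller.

This is a Proportional-Derivative (PD) controller.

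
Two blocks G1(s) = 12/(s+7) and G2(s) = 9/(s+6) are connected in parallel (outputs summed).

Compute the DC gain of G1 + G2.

Parallel: G_eq = G1 + G2. DC gain = G1(0) + G2(0) = 12/7 + 9/6 = 1.7143 + 1.5 = 3.2143.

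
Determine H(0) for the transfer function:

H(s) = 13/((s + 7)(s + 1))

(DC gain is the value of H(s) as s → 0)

DC gain = H(0) = 13/(7 × 1) = 13/7 = 1.8571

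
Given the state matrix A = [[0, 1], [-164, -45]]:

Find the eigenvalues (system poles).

det(A - λI) = λ² - (-45)λ + 164 = (λ - (-4))(λ - (-41)). Eigenvalues: -4, -41.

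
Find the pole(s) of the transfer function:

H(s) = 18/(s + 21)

Pole is where denominator = 0: s + 21 = 0, so s = -21.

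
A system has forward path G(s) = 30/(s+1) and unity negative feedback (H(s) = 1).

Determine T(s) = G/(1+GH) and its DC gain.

T(s) = G/(1+GH) = [30/(s+1)] / [1 + 30/(s+1)] = 30/(s+1+30) = 30/(s+31). DC gain = 30/31 = 0.9677.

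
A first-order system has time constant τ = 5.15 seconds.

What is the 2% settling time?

For first-order system, 2% settling time ≈ 4τ = 4 × 5.15 = 20.6 s.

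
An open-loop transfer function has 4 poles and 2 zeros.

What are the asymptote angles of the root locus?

n - m = 4 - 2 = 2. Angles: θk = (2k + 1)·180°/2 = 90°, 270°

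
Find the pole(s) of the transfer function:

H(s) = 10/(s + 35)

Pole is where denominator = 0: s + 35 = 0, so s = -35.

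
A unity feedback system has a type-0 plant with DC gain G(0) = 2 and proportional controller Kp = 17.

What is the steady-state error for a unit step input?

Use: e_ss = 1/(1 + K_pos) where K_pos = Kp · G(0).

K_pos = Kp · G(0) = 17 × 2 = 34. e_ss = 1/(1 + 34) = 0.0286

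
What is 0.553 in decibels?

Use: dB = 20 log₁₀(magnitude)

dB = 20 log₁₀(0.553) = -5.1 dB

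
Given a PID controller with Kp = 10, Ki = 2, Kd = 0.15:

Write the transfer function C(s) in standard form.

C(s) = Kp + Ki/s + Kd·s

Substituting values: C(s) = 10 + 2/s + 0.15s = (0.15s² + 10s + 2)/s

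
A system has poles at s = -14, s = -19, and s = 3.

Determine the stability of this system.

Pole(s) at s = 3 are not in the left half-plane. System is unstable.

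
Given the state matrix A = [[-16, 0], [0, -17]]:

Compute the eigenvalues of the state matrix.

For diagonal matrix, eigenvalues are diagonal entries: λ₁ = -16, λ₂ = -17.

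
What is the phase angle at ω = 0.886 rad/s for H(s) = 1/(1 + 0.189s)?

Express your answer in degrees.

Phase = -arctan(ωτ) = -arctan(0.886 × 0.189) = -9.5°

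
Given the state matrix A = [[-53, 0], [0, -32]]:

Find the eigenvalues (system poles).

For diagonal matrix, eigenvalues are diagonal entries: λ₁ = -53, λ₂ = -32.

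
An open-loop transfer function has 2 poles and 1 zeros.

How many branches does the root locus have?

Root locus has n branches where n = number of poles = 2.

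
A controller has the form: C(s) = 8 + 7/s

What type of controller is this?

This is a Proportional-Integral (PI) controller.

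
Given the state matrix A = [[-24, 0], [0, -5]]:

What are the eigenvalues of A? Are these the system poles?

For diagonal matrix, eigenvalues are diagonal entries: λ₁ = -24, λ₂ = -5. Eigenvalues of A = system poles.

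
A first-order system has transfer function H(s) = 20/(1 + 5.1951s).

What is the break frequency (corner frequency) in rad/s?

Corner frequency = 1/τ = 1/5.1951 = 0.192 rad/s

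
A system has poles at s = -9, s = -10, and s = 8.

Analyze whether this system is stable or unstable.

Pole(s) at s = 8 are not in the left half-plane. System is unstable.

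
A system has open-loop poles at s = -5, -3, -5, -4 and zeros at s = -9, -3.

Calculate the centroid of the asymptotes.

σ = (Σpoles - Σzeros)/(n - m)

σ = (Σpoles - Σzeros)/(n - m) = (-17 - (-12))/(4 - 2) = -5/2 = -2.5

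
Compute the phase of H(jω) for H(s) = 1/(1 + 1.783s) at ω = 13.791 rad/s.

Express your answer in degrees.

Phase = -arctan(ωτ) = -arctan(13.791 × 1.783) = -87.7°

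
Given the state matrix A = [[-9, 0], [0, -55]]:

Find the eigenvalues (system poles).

For diagonal matrix, eigenvalues are diagonal entries: λ₁ = -9, λ₂ = -55.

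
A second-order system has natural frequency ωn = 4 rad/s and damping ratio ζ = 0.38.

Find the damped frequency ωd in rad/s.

ωd = ωn√(1 - ζ²) = 4√(1 - 0.38²) = 3.7 rad/s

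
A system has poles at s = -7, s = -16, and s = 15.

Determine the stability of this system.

Pole(s) at s = 15 are not in the left half-plane. System is unstable.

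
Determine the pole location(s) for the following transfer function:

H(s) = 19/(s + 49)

Pole is where denominator = 0: s + 49 = 0, so s = -49.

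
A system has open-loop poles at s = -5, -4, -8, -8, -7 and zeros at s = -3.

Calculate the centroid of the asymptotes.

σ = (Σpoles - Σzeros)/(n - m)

σ = (Σpoles - Σzeros)/(n - m) = (-32 - (-3))/(5 - 1) = -29/4 = -7.25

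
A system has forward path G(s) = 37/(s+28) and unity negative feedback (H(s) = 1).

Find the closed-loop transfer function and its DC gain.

T(s) = G/(1+GH) = [37/(s+28)] / [1 + 37/(s+28)] = 37/(s+28+37) = 37/(s+65). DC gain = 37/65 = 0.5692.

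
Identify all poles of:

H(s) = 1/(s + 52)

Pole is where denominator = 0: s + 52 = 0, so s = -52.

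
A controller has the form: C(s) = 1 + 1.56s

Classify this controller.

This is a Proportional-Derivative (PD) controller.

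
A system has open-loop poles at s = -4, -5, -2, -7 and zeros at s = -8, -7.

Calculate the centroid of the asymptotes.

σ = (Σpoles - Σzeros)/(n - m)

σ = (Σpoles - Σzeros)/(n - m) = (-18 - (-15))/(4 - 2) = -3/2 = -1.5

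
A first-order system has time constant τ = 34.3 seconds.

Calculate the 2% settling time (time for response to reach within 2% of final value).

For first-order system, 2% settling time ≈ 4τ = 4 × 34.3 = 137.2 s.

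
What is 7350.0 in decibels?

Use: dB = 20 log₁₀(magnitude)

dB = 20 log₁₀(7350.0) = 77.3 dB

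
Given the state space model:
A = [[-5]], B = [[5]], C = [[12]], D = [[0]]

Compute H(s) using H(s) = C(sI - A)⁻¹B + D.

(sI - A)⁻¹ = 1/(s + 5). H(s) = 12 × 5/(s + 5) + 0 = 60/(s + 5).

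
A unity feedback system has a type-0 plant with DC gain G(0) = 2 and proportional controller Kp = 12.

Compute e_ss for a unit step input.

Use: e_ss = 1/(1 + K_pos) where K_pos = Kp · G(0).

K_pos = Kp · G(0) = 12 × 2 = 24. e_ss = 1/(1 + 24) = 0.04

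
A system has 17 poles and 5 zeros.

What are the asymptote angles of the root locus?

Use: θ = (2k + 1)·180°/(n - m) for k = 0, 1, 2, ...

n - m = 17 - 5 = 12. Angles: θk = (2k + 1)·180°/12 = 15°, 45°, 75°, 105°, 135°, 165°, 195°, 225°, 255°, 285°, 315°, 345°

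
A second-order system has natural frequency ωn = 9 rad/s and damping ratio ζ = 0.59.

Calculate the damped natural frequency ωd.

ωd = ωn√(1 - ζ²) = 9√(1 - 0.59²) = 7.27 rad/s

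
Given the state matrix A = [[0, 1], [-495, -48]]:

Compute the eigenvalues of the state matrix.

det(A - λI) = λ² - (-48)λ + 495 = (λ - (-33))(λ - (-15)). Eigenvalues: -33, -15.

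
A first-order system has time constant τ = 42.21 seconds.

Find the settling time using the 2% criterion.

For first-order system, 2% settling time ≈ 4τ = 4 × 42.21 = 168.84 s.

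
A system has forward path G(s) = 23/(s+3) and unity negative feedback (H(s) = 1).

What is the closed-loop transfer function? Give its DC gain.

T(s) = G/(1+GH) = [23/(s+3)] / [1 + 23/(s+3)] = 23/(s+3+23) = 23/(s+26). DC gain = 23/26 = 0.8846.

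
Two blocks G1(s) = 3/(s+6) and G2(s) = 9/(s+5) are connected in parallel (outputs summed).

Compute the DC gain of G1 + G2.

Parallel: G_eq = G1 + G2. DC gain = G1(0) + G2(0) = 3/6 + 9/5 = 0.5 + 1.8 = 2.3.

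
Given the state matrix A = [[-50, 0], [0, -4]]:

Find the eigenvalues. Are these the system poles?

For diagonal matrix, eigenvalues are diagonal entries: λ₁ = -50, λ₂ = -4. Eigenvalues of A = system poles.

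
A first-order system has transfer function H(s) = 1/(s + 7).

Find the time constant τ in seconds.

For H(s) = 1/(s + 1/τ), the pole is at -1/τ = -7, so τ = 1/7 = 0.1429 s.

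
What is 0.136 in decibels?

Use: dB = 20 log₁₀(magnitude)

dB = 20 log₁₀(0.136) = -17.3 dB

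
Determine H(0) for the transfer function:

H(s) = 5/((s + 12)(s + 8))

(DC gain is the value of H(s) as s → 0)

DC gain = H(0) = 5/(12 × 8) = 5/96 = 0.0521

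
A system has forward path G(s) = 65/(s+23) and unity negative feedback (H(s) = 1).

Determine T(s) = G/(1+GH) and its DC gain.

T(s) = G/(1+GH) = [65/(s+23)] / [1 + 65/(s+23)] = 65/(s+23+65) = 65/(s+88). DC gain = 65/88 = 0.7386.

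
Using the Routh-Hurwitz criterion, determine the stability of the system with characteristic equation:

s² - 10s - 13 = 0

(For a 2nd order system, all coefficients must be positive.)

Coefficients: 1, -10, -13. b=-10, c=-13 not positive, so system is unstable.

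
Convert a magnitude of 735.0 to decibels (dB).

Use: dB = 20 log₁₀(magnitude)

dB = 20 log₁₀(735.0) = 57.3 dB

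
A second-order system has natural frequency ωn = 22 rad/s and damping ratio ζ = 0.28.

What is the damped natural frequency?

ωd = ωn√(1 - ζ²) = 22√(1 - 0.28²) = 21.12 rad/s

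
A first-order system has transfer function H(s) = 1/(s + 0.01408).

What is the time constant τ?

For H(s) = 1/(s + 1/τ), the pole is at -1/τ = -0.01408, so τ = 1/0.01408 = 71.02 s.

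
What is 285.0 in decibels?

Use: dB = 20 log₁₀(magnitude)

dB = 20 log₁₀(285.0) = 49.1 dB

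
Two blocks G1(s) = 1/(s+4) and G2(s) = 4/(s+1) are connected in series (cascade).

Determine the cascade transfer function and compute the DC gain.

Series: multiply transfer functions. G_eq = 1/(s+4) × 4/(s+1) = 4/((s+4)(s+1)). DC gain = 4/(4×1) = 1.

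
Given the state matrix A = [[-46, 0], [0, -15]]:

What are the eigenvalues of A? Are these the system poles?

For diagonal matrix, eigenvalues are diagonal entries: λ₁ = -46, λ₂ = -15. Eigenvalues of A = system poles.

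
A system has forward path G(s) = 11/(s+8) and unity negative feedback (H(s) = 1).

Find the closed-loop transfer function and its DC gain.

T(s) = G/(1+GH) = [11/(s+8)] / [1 + 11/(s+8)] = 11/(s+8+11) = 11/(s+19). DC gain = 11/19 = 0.5789.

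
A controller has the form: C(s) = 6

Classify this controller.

This is a Proportional (P) controller.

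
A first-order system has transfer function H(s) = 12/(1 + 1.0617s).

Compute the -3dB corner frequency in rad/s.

Corner frequency = 1/τ = 1/1.0617 = 0.942 rad/s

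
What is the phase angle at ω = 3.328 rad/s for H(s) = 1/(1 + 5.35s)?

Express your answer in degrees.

Phase = -arctan(ωτ) = -arctan(3.328 × 5.35) = -86.8°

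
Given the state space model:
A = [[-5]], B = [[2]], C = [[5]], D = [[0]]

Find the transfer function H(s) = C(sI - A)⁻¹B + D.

(sI - A)⁻¹ = 1/(s + 5). H(s) = 5 × 2/(s + 5) + 0 = 10/(s + 5).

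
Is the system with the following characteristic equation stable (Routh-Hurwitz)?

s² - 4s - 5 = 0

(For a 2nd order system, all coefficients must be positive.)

Coefficients: 1, -4, -5. b=-4, c=-5 not positive, so system is unstable.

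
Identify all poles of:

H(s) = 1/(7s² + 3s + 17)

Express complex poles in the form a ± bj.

Discriminant = 3² - 4×7×17 = 9 - 476 = -467 < 0, so the poles are a complex conjugate pair s = (-3 ± j√467)/(2×7). Real part = -3/(2×7) = -3/14 ≈ -0.2143; imaginary part = ±√467/(2×7) ≈ 1.5436. Poles: s = -0.2143 ± 1.5436j.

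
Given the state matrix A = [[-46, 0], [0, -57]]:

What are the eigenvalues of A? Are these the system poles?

For diagonal matrix, eigenvalues are diagonal entries: λ₁ = -46, λ₂ = -57. Eigenvalues of A = system poles.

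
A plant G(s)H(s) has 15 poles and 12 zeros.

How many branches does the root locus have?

Root locus has n branches where n = number of poles = 15.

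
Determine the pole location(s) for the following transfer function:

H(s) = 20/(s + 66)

Pole is where denominator = 0: s + 66 = 0, so s = -66.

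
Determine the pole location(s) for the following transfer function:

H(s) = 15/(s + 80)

Pole is where denominator = 0: s + 80 = 0, so s = -80.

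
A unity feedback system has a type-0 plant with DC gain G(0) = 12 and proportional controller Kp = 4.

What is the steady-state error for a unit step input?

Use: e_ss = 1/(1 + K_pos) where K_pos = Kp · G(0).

K_pos = Kp · G(0) = 4 × 12 = 48. e_ss = 1/(1 + 48) = 0.0204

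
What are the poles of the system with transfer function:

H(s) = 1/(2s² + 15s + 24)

Discriminant = 15² - 4×2×24 = 225 - 192 = 33 > 0, so two distinct real poles. Using quadratic formula: s = (-15 ± √33)/(2×2) = (-15 ± √33)/4, with √33 ≈ 5.7446. s₁ ≈ -2.3139, s₂ ≈ -5.1861. Poles: s₁ = -2.3139, s₂ = -5.1861.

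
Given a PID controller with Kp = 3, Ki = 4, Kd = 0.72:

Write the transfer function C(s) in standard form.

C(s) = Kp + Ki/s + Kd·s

Substituting values: C(s) = 3 + 4/s + 0.72s = (0.72s² + 3s + 4)/s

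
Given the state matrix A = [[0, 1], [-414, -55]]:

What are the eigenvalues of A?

det(A - λI) = λ² - (-55)λ + 414 = (λ - (-46))(λ - (-9)). Eigenvalues: -46, -9.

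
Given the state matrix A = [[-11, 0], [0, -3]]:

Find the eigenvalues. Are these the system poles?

For diagonal matrix, eigenvalues are diagonal entries: λ₁ = -11, λ₂ = -3. Eigenvalues of A = system poles.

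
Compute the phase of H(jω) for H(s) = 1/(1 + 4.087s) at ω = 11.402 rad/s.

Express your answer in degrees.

Phase = -arctan(ωτ) = -arctan(11.402 × 4.087) = -88.8°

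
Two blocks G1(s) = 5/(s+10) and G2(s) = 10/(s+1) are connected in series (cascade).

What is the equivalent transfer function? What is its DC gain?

Series: multiply transfer functions. G_eq = 5/(s+10) × 10/(s+1) = 50/((s+10)(s+1)). DC gain = 50/(10×1) = 5.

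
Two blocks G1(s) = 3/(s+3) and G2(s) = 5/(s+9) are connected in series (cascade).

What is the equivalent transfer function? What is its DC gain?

Series: multiply transfer functions. G_eq = 3/(s+3) × 5/(s+9) = 15/((s+3)(s+9)). DC gain = 15/(3×9) = 0.5556.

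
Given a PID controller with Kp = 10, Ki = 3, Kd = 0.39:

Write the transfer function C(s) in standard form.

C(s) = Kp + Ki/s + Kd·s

Substituting values: C(s) = 10 + 3/s + 0.39s = (0.39s² + 10s + 3)/s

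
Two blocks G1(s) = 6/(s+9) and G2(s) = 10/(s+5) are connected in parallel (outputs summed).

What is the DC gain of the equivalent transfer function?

Parallel: G_eq = G1 + G2. DC gain = G1(0) + G2(0) = 6/9 + 10/5 = 0.6667 + 2 = 2.6667.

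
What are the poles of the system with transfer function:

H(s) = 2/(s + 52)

Pole is where denominator = 0: s + 52 = 0, so s = -52.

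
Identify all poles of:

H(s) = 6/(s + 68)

Pole is where denominator = 0: s + 68 = 0, so s = -68.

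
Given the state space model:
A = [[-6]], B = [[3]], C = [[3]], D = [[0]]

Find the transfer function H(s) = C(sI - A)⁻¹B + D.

(sI - A)⁻¹ = 1/(s + 6). H(s) = 3 × 3/(s + 6) + 0 = 9/(s + 6).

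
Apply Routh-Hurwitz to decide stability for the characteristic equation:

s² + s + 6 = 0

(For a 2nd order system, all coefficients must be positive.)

Coefficients: 1, 1, 6. All positive, so system is stable.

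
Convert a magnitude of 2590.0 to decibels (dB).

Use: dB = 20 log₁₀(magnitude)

dB = 20 log₁₀(2590.0) = 68.3 dB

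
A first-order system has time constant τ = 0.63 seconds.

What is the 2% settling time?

For first-order system, 2% settling time ≈ 4τ = 4 × 0.63 = 2.52 s.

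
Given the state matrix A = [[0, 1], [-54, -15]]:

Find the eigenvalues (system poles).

det(A - λI) = λ² - (-15)λ + 54 = (λ - (-6))(λ - (-9)). Eigenvalues: -6, -9.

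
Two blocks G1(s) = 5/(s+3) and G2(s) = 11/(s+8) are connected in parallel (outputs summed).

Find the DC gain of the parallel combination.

Parallel: G_eq = G1 + G2. DC gain = G1(0) + G2(0) = 5/3 + 11/8 = 1.6667 + 1.375 = 3.0417.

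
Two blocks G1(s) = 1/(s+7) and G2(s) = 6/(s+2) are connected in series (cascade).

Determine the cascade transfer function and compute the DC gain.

Series: multiply transfer functions. G_eq = 1/(s+7) × 6/(s+2) = 6/((s+7)(s+2)). DC gain = 6/(7×2) = 0.4286.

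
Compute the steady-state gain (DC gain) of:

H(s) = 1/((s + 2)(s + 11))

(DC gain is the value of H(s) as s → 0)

DC gain = H(0) = 1/(2 × 11) = 1/22 = 0.0455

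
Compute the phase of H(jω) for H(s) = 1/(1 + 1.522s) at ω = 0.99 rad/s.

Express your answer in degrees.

Phase = -arctan(ωτ) = -arctan(0.99 × 1.522) = -56.4°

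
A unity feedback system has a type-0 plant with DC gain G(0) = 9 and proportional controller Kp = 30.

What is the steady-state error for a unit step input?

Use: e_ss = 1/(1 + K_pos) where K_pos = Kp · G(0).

K_pos = Kp · G(0) = 30 × 9 = 270. e_ss = 1/(1 + 270) = 0.0037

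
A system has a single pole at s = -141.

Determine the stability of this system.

Pole at s = -141 is in the left half-plane. Stable.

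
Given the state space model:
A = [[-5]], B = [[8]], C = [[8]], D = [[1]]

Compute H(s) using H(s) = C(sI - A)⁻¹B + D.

(sI - A)⁻¹ = 1/(s + 5). H(s) = 8×8/(s + 5) + 1 = (s + 69)/(s + 5).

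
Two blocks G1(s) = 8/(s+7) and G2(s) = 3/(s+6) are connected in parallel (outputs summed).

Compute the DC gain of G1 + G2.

Parallel: G_eq = G1 + G2. DC gain = G1(0) + G2(0) = 8/7 + 3/6 = 1.1429 + 0.5 = 1.6429.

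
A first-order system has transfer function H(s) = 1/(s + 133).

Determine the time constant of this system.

For H(s) = 1/(s + 1/τ), the pole is at -1/τ = -133, so τ = 1/133 = 0.0075 s.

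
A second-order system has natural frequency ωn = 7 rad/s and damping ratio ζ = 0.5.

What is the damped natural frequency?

ωd = ωn√(1 - ζ²) = 7√(1 - 0.5²) = 6.06 rad/s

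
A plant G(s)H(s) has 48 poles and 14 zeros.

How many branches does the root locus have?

Root locus has n branches where n = number of poles = 48.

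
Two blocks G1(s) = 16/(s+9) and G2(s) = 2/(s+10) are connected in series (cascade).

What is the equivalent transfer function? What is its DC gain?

Series: multiply transfer functions. G_eq = 16/(s+9) × 2/(s+10) = 32/((s+9)(s+10)). DC gain = 32/(9×10) = 0.3556.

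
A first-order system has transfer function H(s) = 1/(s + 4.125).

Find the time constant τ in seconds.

For H(s) = 1/(s + 1/τ), the pole is at -1/τ = -4.125, so τ = 1/4.125 = 0.2424 s.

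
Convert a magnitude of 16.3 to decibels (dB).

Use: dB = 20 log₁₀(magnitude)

dB = 20 log₁₀(16.3) = 24.2 dB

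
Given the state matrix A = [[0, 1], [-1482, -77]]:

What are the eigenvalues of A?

det(A - λI) = λ² - (-77)λ + 1482 = (λ - (-39))(λ - (-38)). Eigenvalues: -39, -38.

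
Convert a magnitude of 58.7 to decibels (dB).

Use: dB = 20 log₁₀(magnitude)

dB = 20 log₁₀(58.7) = 35.4 dB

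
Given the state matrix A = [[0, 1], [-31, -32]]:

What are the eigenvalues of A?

det(A - λI) = λ² - (-32)λ + 31 = (λ - (-1))(λ - (-31)). Eigenvalues: -1, -31.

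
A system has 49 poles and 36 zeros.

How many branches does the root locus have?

Root locus has n branches where n = number of poles = 49.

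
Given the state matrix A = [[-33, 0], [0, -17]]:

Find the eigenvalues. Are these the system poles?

For diagonal matrix, eigenvalues are diagonal entries: λ₁ = -33, λ₂ = -17. Eigenvalues of A = system poles.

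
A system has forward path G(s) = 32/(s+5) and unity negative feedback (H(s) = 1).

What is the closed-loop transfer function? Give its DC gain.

T(s) = G/(1+GH) = [32/(s+5)] / [1 + 32/(s+5)] = 32/(s+5+32) = 32/(s+37). DC gain = 32/37 = 0.8649.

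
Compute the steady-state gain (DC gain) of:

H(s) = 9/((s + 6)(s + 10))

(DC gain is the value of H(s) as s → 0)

DC gain = H(0) = 9/(6 × 10) = 9/60 = 0.15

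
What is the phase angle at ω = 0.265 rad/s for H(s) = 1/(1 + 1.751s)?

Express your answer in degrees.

Phase = -arctan(ωτ) = -arctan(0.265 × 1.751) = -24.9°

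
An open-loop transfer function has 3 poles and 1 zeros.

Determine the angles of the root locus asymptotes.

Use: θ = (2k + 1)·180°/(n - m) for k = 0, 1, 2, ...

n - m = 3 - 1 = 2. Angles: θk = (2k + 1)·180°/2 = 90°, 270°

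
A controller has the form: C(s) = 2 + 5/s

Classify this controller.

This is a Proportional-Integral (PI) controller.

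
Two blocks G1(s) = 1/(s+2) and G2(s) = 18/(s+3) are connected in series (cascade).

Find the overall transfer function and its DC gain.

Series: multiply transfer functions. G_eq = 1/(s+2) × 18/(s+3) = 18/((s+2)(s+3)). DC gain = 18/(2×3) = 3.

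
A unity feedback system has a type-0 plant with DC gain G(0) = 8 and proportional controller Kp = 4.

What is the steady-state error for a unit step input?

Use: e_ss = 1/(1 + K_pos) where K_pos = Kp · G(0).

K_pos = Kp · G(0) = 4 × 8 = 32. e_ss = 1/(1 + 32) = 0.0303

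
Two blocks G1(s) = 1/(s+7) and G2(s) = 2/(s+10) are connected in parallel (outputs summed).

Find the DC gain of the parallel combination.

Parallel: G_eq = G1 + G2. DC gain = G1(0) + G2(0) = 1/7 + 2/10 = 0.1429 + 0.2 = 0.3429.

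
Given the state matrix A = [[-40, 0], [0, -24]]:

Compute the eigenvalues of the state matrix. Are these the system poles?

For diagonal matrix, eigenvalues are diagonal entries: λ₁ = -40, λ₂ = -24. Eigenvalues of A = system poles.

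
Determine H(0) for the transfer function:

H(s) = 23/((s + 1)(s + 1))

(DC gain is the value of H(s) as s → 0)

DC gain = H(0) = 23/(1 × 1) = 23/1 = 23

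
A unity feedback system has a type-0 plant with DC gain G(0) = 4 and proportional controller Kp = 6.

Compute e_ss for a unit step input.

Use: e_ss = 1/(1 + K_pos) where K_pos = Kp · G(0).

K_pos = Kp · G(0) = 6 × 4 = 24. e_ss = 1/(1 + 24) = 0.04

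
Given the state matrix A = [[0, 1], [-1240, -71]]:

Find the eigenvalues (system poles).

det(A - λI) = λ² - (-71)λ + 1240 = (λ - (-40))(λ - (-31)). Eigenvalues: -40, -31.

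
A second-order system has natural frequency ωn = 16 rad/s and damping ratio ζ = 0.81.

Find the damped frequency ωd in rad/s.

ωd = ωn√(1 - ζ²) = 16√(1 - 0.81²) = 9.38 rad/s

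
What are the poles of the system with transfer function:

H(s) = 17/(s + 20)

Pole is where denominator = 0: s + 20 = 0, so s = -20.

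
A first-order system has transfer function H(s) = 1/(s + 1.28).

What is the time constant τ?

For H(s) = 1/(s + 1/τ), the pole is at -1/τ = -1.28, so τ = 1/1.28 = 0.78125 s.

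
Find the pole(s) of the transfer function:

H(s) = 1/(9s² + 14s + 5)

Discriminant = 14² - 4×9×5 = 196 - 180 = 16 > 0, so two distinct real poles. Using quadratic formula: s = (-14 ± √16)/(2×9) = (-14 ± √16)/18, with √16 = 4. s₁ = -10/18 ≈ -0.5556, s₂ = -18/18 = -1. Poles: s₁ = -0.5556, s₂ = -1.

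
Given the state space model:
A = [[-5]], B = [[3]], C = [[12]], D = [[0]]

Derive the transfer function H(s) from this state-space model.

(sI - A)⁻¹ = 1/(s + 5). H(s) = 12 × 3/(s + 5) + 0 = 36/(s + 5).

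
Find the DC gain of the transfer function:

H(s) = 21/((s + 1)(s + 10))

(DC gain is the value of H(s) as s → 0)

DC gain = H(0) = 21/(1 × 10) = 21/10 = 2.1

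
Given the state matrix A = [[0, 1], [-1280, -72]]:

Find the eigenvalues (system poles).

det(A - λI) = λ² - (-72)λ + 1280 = (λ - (-32))(λ - (-40)). Eigenvalues: -32, -40.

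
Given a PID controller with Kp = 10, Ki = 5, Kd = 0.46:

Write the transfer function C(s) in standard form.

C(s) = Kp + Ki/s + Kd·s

Substituting values: C(s) = 10 + 5/s + 0.46s = (0.46s² + 10s + 5)/s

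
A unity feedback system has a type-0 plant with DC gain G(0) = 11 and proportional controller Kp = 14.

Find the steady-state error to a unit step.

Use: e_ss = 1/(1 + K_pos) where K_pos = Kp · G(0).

K_pos = Kp · G(0) = 14 × 11 = 154. e_ss = 1/(1 + 154) = 0.0065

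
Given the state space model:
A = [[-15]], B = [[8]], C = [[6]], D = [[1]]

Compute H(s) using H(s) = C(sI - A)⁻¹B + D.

(sI - A)⁻¹ = 1/(s + 15). H(s) = 6×8/(s + 15) + 1 = (s + 63)/(s + 15).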